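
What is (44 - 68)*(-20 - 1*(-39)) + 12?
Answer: -444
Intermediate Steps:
(44 - 68)*(-20 - 1*(-39)) + 12 = -24*(-20 + 39) + 12 = -24*19 + 12 = -456 + 12 = -444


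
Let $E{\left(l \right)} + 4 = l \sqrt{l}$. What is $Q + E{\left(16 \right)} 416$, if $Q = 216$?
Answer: $25176$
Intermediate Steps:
$E{\left(l \right)} = -4 + l^{\frac{3}{2}}$ ($E{\left(l \right)} = -4 + l \sqrt{l} = -4 + l^{\frac{3}{2}}$)
$Q + E{\left(16 \right)} 416 = 216 + \left(-4 + 16^{\frac{3}{2}}\right) 416 = 216 + \left(-4 + 64\right) 416 = 216 + 60 \cdot 416 = 216 + 24960 = 25176$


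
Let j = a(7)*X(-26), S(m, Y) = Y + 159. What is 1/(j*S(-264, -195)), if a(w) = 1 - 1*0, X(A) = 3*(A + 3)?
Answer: 1/2484 ≈ 0.00040258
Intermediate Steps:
X(A) = 9 + 3*A (X(A) = 3*(3 + A) = 9 + 3*A)
a(w) = 1 (a(w) = 1 + 0 = 1)
S(m, Y) = 159 + Y
j = -69 (j = 1*(9 + 3*(-26)) = 1*(9 - 78) = 1*(-69) = -69)
1/(j*S(-264, -195)) = 1/((-69)*(159 - 195)) = -1/69/(-36) = -1/69*(-1/36) = 1/2484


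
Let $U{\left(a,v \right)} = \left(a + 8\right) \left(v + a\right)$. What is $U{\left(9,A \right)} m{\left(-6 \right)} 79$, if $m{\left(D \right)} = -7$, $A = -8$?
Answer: $-9401$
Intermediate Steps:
$U{\left(a,v \right)} = \left(8 + a\right) \left(a + v\right)$
$U{\left(9,A \right)} m{\left(-6 \right)} 79 = \left(9^{2} + 8 \cdot 9 + 8 \left(-8\right) + 9 \left(-8\right)\right) \left(-7\right) 79 = \left(81 + 72 - 64 - 72\right) \left(-7\right) 79 = 17 \left(-7\right) 79 = \left(-119\right) 79 = -9401$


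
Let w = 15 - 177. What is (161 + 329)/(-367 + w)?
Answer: -490/529 ≈ -0.92628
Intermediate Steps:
w = -162
(161 + 329)/(-367 + w) = (161 + 329)/(-367 - 162) = 490/(-529) = 490*(-1/529) = -490/529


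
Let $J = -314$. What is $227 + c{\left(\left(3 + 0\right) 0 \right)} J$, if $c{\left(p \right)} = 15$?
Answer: $-4483$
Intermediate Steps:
$227 + c{\left(\left(3 + 0\right) 0 \right)} J = 227 + 15 \left(-314\right) = 227 - 4710 = -4483$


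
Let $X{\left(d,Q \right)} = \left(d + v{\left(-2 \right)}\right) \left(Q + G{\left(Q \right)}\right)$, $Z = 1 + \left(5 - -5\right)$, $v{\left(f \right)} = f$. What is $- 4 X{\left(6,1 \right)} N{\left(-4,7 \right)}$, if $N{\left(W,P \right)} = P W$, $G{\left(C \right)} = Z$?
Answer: $5376$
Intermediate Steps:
$Z = 11$ ($Z = 1 + \left(5 + 5\right) = 1 + 10 = 11$)
$G{\left(C \right)} = 11$
$X{\left(d,Q \right)} = \left(-2 + d\right) \left(11 + Q\right)$ ($X{\left(d,Q \right)} = \left(d - 2\right) \left(Q + 11\right) = \left(-2 + d\right) \left(11 + Q\right)$)
$- 4 X{\left(6,1 \right)} N{\left(-4,7 \right)} = - 4 \left(-22 - 2 + 11 \cdot 6 + 1 \cdot 6\right) 7 \left(-4\right) = - 4 \left(-22 - 2 + 66 + 6\right) \left(-28\right) = \left(-4\right) 48 \left(-28\right) = \left(-192\right) \left(-28\right) = 5376$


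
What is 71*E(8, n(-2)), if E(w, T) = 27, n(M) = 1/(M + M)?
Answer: 1917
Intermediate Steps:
n(M) = 1/(2*M)
71*E(8, n(-2)) = 71*27 = 1917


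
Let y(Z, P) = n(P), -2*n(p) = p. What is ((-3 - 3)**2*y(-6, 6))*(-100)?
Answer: 10800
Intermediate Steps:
n(p) = -p/2
y(Z, P) = -P/2
((-3 - 3)**2*y(-6, 6))*(-100) = ((-3 - 3)**2*(-1/2*6))*(-100) = ((-6)**2*(-3))*(-100) = (36*(-3))*(-100) = -108*(-100) = 10800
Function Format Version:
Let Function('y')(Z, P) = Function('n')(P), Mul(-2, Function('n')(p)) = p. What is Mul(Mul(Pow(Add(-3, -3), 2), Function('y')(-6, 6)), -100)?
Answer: 10800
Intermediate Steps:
Function('n')(p) = Mul(Rational(-1, 2), p)
Function('y')(Z, P) = Mul(Rational(-1, 2), P)
Mul(Mul(Pow(Add(-3, -3), 2), Function('y')(-6, 6)), -100) = Mul(Mul(Pow(Add(-3, -3), 2), Mul(Rational(-1, 2), 6)), -100) = Mul(Mul(Pow(-6, 2), -3), -100) = Mul(Mul(36, -3), -100) = Mul(-108, -100) = 10800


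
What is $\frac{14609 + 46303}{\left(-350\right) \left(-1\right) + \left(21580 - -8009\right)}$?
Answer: $\frac{1296}{637} \approx 2.0345$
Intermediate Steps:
$\frac{14609 + 46303}{\left(-350\right) \left(-1\right) + \left(21580 - -8009\right)} = \frac{60912}{350 + \left(21580 + 8009\right)} = \frac{60912}{350 + 29589} = \frac{60912}{29939} = 60912 \cdot \frac{1}{29939} = \frac{1296}{637}$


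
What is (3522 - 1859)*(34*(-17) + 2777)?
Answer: 3656937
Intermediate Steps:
(3522 - 1859)*(34*(-17) + 2777) = 1663*(-578 + 2777) = 1663*2199 = 3656937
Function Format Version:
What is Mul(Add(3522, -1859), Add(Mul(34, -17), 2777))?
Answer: 3656937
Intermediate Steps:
Mul(Add(3522, -1859), Add(Mul(34, -17), 2777)) = Mul(1663, Add(-578, 2777)) = Mul(1663, 2199) = 3656937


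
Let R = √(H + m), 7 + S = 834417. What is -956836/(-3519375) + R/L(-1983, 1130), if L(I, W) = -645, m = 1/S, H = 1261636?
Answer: 956836/3519375 - √878401509325526010/538194450 ≈ -1.4696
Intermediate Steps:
S = 834410 (S = -7 + 834417 = 834410)
m = 1/834410 ≈ 1.1985e-6
R = √878401509325526010/834410 (R = √(1261636 + 1/834410) = √(1052721694761/834410) = √878401509325526010/834410 ≈ 1123.2)
-956836/(-3519375) + R/L(-1983, 1130) = -956836/(-3519375) + (√878401509325526010/834410)/(-645) = -956836*(-1/3519375) + (√878401509325526010/834410)*(-1/645) = 956836/3519375 - √878401509325526010/538194450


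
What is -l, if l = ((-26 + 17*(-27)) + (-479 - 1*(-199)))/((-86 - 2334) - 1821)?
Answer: -765/4241 ≈ -0.18038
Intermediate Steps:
l = 765/4241 (l = ((-26 - 459) + (-479 + 199))/(-2420 - 1821) = (-485 - 280)/(-4241) = -765*(-1/4241) = 765/4241 ≈ 0.18038)
-l = -1*765/4241 = -765/4241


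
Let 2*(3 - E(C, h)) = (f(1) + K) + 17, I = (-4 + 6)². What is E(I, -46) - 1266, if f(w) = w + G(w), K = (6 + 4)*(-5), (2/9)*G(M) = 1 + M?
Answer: -2503/2 ≈ -1251.5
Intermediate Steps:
I = 4 (I = 2² = 4)
G(M) = 9/2 + 9*M/2 (G(M) = 9*(1 + M)/2 = 9/2 + 9*M/2)
K = -50 (K = 10*(-5) = -50)
f(w) = 9/2 + 11*w/2 (f(w) = w + (9/2 + 9*w/2) = 9/2 + 11*w/2)
E(C, h) = 29/2 (E(C, h) = 3 - (((9/2 + (11/2)*1) - 50) + 17)/2 = 3 - (((9/2 + 11/2) - 50) + 17)/2 = 3 - ((10 - 50) + 17)/2 = 3 - (-40 + 17)/2 = 3 - ½*(-23) = 3 + 23/2 = 29/2)
E(I, -46) - 1266 = 29/2 - 1266 = -2503/2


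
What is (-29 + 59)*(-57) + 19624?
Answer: 17914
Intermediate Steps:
(-29 + 59)*(-57) + 19624 = 30*(-57) + 19624 = -1710 + 19624 = 17914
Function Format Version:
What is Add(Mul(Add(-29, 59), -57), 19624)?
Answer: 17914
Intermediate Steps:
Add(Mul(Add(-29, 59), -57), 19624) = Add(Mul(30, -57), 19624) = Add(-1710, 19624) = 17914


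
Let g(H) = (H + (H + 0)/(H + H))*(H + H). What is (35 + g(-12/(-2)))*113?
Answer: 12769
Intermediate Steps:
g(H) = 2*H*(1/2 + H) (g(H) = (H + H/((2*H)))*(2*H) = (H + H*(1/(2*H)))*(2*H) = (H + 1/2)*(2*H) = (1/2 + H)*(2*H) = 2*H*(1/2 + H))
(35 + g(-12/(-2)))*113 = (35 + (-12/(-2))*(1 + 2*(-12/(-2))))*113 = (35 + (-12*(-1/2))*(1 + 2*(-12*(-1/2))))*113 = (35 + 6*(1 + 2*6))*113 = (35 + 6*(1 + 12))*113 = (35 + 6*13)*113 = (35 + 78)*113 = 113*113 = 12769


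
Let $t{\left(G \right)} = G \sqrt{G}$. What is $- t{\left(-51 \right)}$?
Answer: $51 i \sqrt{51} \approx 364.21 i$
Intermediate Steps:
$t{\left(G \right)} = G^{\frac{3}{2}}$
$- t{\left(-51 \right)} = - \left(-51\right)^{\frac{3}{2}} = - \left(-51\right) i \sqrt{51} = 51 i \sqrt{51}$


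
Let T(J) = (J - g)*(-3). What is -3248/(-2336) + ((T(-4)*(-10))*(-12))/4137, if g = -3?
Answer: 297457/201334 ≈ 1.4774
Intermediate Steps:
T(J) = -9 - 3*J (T(J) = (J - 1*(-3))*(-3) = (J + 3)*(-3) = (3 + J)*(-3) = -9 - 3*J)
-3248/(-2336) + ((T(-4)*(-10))*(-12))/4137 = -3248/(-2336) + (((-9 - 3*(-4))*(-10))*(-12))/4137 = -3248*(-1/2336) + (((-9 + 12)*(-10))*(-12))*(1/4137) = 203/146 + ((3*(-10))*(-12))*(1/4137) = 203/146 - 30*(-12)*(1/4137) = 203/146 + 360*(1/4137) = 203/146 + 120/1379 = 297457/201334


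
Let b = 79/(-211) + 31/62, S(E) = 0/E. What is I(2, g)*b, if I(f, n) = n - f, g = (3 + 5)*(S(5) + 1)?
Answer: 159/211 ≈ 0.75355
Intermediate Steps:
S(E) = 0
g = 8 (g = (3 + 5)*(0 + 1) = 8*1 = 8)
b = 53/422 (b = 79*(-1/211) + 31*(1/62) = -79/211 + 1/2 = 53/422 ≈ 0.12559)
I(2, g)*b = (8 - 1*2)*(53/422) = (8 - 2)*(53/422) = 6*(53/422) = 159/211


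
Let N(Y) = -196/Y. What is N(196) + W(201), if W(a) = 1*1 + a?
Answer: 201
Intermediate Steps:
W(a) = 1 + a
N(196) + W(201) = -196/196 + (1 + 201) = -196*1/196 + 202 = -1 + 202 = 201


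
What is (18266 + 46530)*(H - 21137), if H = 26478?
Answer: 346075436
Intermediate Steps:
(18266 + 46530)*(H - 21137) = (18266 + 46530)*(26478 - 21137) = 64796*5341 = 346075436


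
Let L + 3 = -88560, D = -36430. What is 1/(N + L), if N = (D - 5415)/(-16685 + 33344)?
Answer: -16659/1475412862 ≈ -1.1291e-5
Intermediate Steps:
L = -88563 (L = -3 - 88560 = -88563)
N = -41845/16659 (N = (-36430 - 5415)/(-16685 + 33344) = -41845/16659 ≈ -2.5119)
1/(N + L) = 1/(-41845/16659 - 88563) = 1/(-1475412862/16659) = -16659/1475412862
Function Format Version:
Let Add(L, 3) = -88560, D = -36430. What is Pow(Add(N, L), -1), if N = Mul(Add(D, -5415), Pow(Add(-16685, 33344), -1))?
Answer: Rational(-16659, 1475412862) ≈ -1.1291e-5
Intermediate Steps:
L = -88563 (L = Add(-3, -88560) = -88563)
N = Rational(-41845, 16659) (N = Mul(Add(-36430, -5415), Pow(Add(-16685, 33344), -1)) = Mul(-41845, Pow(16659, -1)) = Mul(-41845, Rational(1, 16659)) = Rational(-41845, 16659) ≈ -2.5119)
Pow(Add(N, L), -1) = Pow(Add(Rational(-41845, 16659), -88563), -1) = Pow(Rational(-1475412862, 16659), -1) = Rational(-16659, 1475412862)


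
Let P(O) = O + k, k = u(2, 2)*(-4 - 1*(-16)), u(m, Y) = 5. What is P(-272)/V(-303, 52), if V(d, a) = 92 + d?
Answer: 212/211 ≈ 1.0047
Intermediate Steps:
k = 60 (k = 5*(-4 - 1*(-16)) = 5*(-4 + 16) = 5*12 = 60)
P(O) = 60 + O (P(O) = O + 60 = 60 + O)
P(-272)/V(-303, 52) = (60 - 272)/(92 - 303) = -212/(-211) = -212*(-1/211) = 212/211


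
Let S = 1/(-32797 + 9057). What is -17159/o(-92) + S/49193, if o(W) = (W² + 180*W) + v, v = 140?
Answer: 1252437361339/580709344995 ≈ 2.1567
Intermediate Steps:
o(W) = 140 + W² + 180*W (o(W) = (W² + 180*W) + 140 = 140 + W² + 180*W)
S = -1/23740 (S = 1/(-23740) = -1/23740 ≈ -4.2123e-5)
-17159/o(-92) + S/49193 = -17159/(140 + (-92)² + 180*(-92)) - 1/23740/49193 = -17159/(140 + 8464 - 16560) - 1/23740*1/49193 = -17159/(-7956) - 1/1167841820 = -17159*(-1/7956) - 1/1167841820 = 17159/7956 - 1/1167841820 = 1252437361339/580709344995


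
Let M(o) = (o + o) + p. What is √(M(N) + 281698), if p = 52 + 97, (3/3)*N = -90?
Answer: √281667 ≈ 530.72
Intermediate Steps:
N = -90
p = 149
M(o) = 149 + 2*o (M(o) = (o + o) + 149 = 2*o + 149 = 149 + 2*o)
√(M(N) + 281698) = √((149 + 2*(-90)) + 281698) = √((149 - 180) + 281698) = √(-31 + 281698) = √281667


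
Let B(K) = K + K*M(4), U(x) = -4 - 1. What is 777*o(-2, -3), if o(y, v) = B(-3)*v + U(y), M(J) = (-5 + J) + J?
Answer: 24087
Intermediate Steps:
M(J) = -5 + 2*J
U(x) = -5
B(K) = 4*K (B(K) = K + K*(-5 + 2*4) = K + K*(-5 + 8) = K + K*3 = K + 3*K = 4*K)
o(y, v) = -5 - 12*v (o(y, v) = (4*(-3))*v - 5 = -12*v - 5 = -5 - 12*v)
777*o(-2, -3) = 777*(-5 - 12*(-3)) = 777*(-5 + 36) = 777*31 = 24087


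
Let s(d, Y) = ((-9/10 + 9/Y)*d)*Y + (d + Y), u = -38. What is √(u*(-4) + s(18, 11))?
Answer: 2*√1030/5 ≈ 12.837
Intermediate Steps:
s(d, Y) = Y + d + Y*d*(-9/10 + 9/Y) (s(d, Y) = ((-9*⅒ + 9/Y)*d)*Y + (Y + d) = ((-9/10 + 9/Y)*d)*Y + (Y + d) = (d*(-9/10 + 9/Y))*Y + (Y + d) = Y*d*(-9/10 + 9/Y) + (Y + d) = Y + d + Y*d*(-9/10 + 9/Y))
√(u*(-4) + s(18, 11)) = √(-38*(-4) + (11 + 10*18 - 9/10*11*18)) = √(152 + (11 + 180 - 891/5)) = √(152 + 64/5) = √(824/5) = 2*√1030/5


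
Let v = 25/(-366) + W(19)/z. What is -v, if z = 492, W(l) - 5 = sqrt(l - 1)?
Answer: 1745/30012 - sqrt(2)/164 ≈ 0.049520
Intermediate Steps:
W(l) = 5 + sqrt(-1 + l) (W(l) = 5 + sqrt(l - 1) = 5 + sqrt(-1 + l))
v = -1745/30012 + sqrt(2)/164 (v = 25/(-366) + (5 + sqrt(-1 + 19))/492 = 25*(-1/366) + (5 + sqrt(18))*(1/492) = -25/366 + (5 + 3*sqrt(2))*(1/492) = -25/366 + (5/492 + sqrt(2)/164) = -1745/30012 + sqrt(2)/164 ≈ -0.049520)
-v = -(-1745/30012 + sqrt(2)/164) = 1745/30012 - sqrt(2)/164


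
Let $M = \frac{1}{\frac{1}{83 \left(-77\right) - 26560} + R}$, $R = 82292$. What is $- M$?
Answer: $- \frac{32951}{2711603691} \approx -1.2152 \cdot 10^{-5}$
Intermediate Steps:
$M = \frac{32951}{2711603691}$ ($M = \frac{1}{\frac{1}{83 \left(-77\right) - 26560} + 82292} = \frac{1}{\frac{1}{-6391 - 26560} + 82292} = \frac{1}{\frac{1}{-32951} + 82292} = \frac{1}{- \frac{1}{32951} + 82292} = \frac{1}{\frac{2711603691}{32951}} = \frac{32951}{2711603691} \approx 1.2152 \cdot 10^{-5}$)
$- M = \left(-1\right) \frac{32951}{2711603691} = - \frac{32951}{2711603691}$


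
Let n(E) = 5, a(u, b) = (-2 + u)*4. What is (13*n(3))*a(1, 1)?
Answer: -260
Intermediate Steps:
a(u, b) = -8 + 4*u
(13*n(3))*a(1, 1) = (13*5)*(-8 + 4*1) = 65*(-8 + 4) = 65*(-4) = -260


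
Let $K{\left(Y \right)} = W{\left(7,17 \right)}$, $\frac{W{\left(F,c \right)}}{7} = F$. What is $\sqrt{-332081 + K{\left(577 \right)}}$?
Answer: $16 i \sqrt{1297} \approx 576.22 i$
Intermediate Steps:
$W{\left(F,c \right)} = 7 F$
$K{\left(Y \right)} = 49$ ($K{\left(Y \right)} = 7 \cdot 7 = 49$)
$\sqrt{-332081 + K{\left(577 \right)}} = \sqrt{-332081 + 49} = \sqrt{-332032} = 16 i \sqrt{1297}$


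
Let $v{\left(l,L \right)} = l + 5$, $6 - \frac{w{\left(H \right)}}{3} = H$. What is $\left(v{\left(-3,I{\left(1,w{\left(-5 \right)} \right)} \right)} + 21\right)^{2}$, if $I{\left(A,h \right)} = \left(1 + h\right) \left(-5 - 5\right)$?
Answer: $529$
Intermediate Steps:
$w{\left(H \right)} = 18 - 3 H$
$I{\left(A,h \right)} = -10 - 10 h$ ($I{\left(A,h \right)} = \left(1 + h\right) \left(-10\right) = -10 - 10 h$)
$v{\left(l,L \right)} = 5 + l$
$\left(v{\left(-3,I{\left(1,w{\left(-5 \right)} \right)} \right)} + 21\right)^{2} = \left(\left(5 - 3\right) + 21\right)^{2} = \left(2 + 21\right)^{2} = 23^{2} = 529$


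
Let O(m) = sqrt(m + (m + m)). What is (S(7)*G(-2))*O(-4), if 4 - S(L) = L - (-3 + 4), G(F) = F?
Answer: 8*I*sqrt(3) ≈ 13.856*I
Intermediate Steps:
S(L) = 5 - L (S(L) = 4 - (L - (-3 + 4)) = 4 - (L - 1*1) = 4 - (L - 1) = 4 - (-1 + L) = 4 + (1 - L) = 5 - L)
O(m) = sqrt(3)*sqrt(m) (O(m) = sqrt(m + 2*m) = sqrt(3*m) = sqrt(3)*sqrt(m))
(S(7)*G(-2))*O(-4) = ((5 - 1*7)*(-2))*(sqrt(3)*sqrt(-4)) = ((5 - 7)*(-2))*(sqrt(3)*(2*I)) = (-2*(-2))*(2*I*sqrt(3)) = 4*(2*I*sqrt(3)) = 8*I*sqrt(3)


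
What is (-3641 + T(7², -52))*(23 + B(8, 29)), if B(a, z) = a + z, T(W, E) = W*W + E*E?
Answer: 87840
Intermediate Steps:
T(W, E) = E² + W² (T(W, E) = W² + E² = E² + W²)
(-3641 + T(7², -52))*(23 + B(8, 29)) = (-3641 + ((-52)² + (7²)²))*(23 + (8 + 29)) = (-3641 + (2704 + 49²))*(23 + 37) = (-3641 + (2704 + 2401))*60 = (-3641 + 5105)*60 = 1464*60 = 87840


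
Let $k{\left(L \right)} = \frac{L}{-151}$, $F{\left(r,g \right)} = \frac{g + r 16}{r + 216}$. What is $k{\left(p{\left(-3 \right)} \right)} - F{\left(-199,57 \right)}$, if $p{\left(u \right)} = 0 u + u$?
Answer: $\frac{472228}{2567} \approx 183.96$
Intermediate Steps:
$F{\left(r,g \right)} = \frac{g + 16 r}{216 + r}$
$p{\left(u \right)} = u$ ($p{\left(u \right)} = 0 + u = u$)
$k{\left(L \right)} = - \frac{L}{151}$ ($k{\left(L \right)} = L \left(- \frac{1}{151}\right) = - \frac{L}{151}$)
$k{\left(p{\left(-3 \right)} \right)} - F{\left(-199,57 \right)} = \left(- \frac{1}{151}\right) \left(-3\right) - \frac{57 + 16 \left(-199\right)}{216 - 199} = \frac{3}{151} - \frac{57 - 3184}{17} = \frac{3}{151} - \frac{1}{17} \left(-3127\right) = \frac{3}{151} - - \frac{3127}{17} = \frac{3}{151} + \frac{3127}{17} = \frac{472228}{2567}$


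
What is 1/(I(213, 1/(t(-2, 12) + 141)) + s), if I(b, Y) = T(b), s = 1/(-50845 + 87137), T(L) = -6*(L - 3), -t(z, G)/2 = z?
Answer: -36292/45727919 ≈ -0.00079365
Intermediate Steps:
t(z, G) = -2*z
T(L) = 18 - 6*L (T(L) = -6*(-3 + L) = 18 - 6*L)
s = 1/36292 ≈ 2.7554e-5
I(b, Y) = 18 - 6*b
1/(I(213, 1/(t(-2, 12) + 141)) + s) = 1/((18 - 6*213) + 1/36292) = 1/((18 - 1278) + 1/36292) = 1/(-1260 + 1/36292) = 1/(-45727919/36292) = -36292/45727919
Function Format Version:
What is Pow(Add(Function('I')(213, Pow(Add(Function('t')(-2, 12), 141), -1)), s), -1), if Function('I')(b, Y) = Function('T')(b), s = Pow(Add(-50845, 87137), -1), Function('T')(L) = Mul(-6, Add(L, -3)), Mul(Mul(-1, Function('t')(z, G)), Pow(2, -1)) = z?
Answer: Rational(-36292, 45727919) ≈ -0.00079365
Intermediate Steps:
Function('t')(z, G) = Mul(-2, z)
Function('T')(L) = Add(18, Mul(-6, L)) (Function('T')(L) = Mul(-6, Add(-3, L)) = Add(18, Mul(-6, L)))
s = Rational(1, 36292) (s = Pow(36292, -1) = Rational(1, 36292) ≈ 2.7554e-5)
Function('I')(b, Y) = Add(18, Mul(-6, b))
Pow(Add(Function('I')(213, Pow(Add(Function('t')(-2, 12), 141), -1)), s), -1) = Pow(Add(Add(18, Mul(-6, 213)), Rational(1, 36292)), -1) = Pow(Add(Add(18, -1278), Rational(1, 36292)), -1) = Pow(Add(-1260, Rational(1, 36292)), -1) = Pow(Rational(-45727919, 36292), -1) = Rational(-36292, 45727919)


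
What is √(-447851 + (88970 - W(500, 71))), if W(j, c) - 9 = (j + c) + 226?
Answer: I*√359687 ≈ 599.74*I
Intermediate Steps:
W(j, c) = 235 + c + j (W(j, c) = 9 + ((j + c) + 226) = 9 + ((c + j) + 226) = 9 + (226 + c + j) = 235 + c + j)
√(-447851 + (88970 - W(500, 71))) = √(-447851 + (88970 - (235 + 71 + 500))) = √(-447851 + (88970 - 1*806)) = √(-447851 + (88970 - 806)) = √(-447851 + 88164) = √(-359687) = I*√359687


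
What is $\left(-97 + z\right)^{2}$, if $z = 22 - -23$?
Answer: $2704$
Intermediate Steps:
$z = 45$ ($z = 22 + 23 = 45$)
$\left(-97 + z\right)^{2} = \left(-97 + 45\right)^{2} = \left(-52\right)^{2} = 2704$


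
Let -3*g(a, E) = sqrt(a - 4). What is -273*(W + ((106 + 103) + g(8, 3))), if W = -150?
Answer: -15925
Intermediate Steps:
g(a, E) = -sqrt(-4 + a)/3 (g(a, E) = -sqrt(a - 4)/3 = -sqrt(-4 + a)/3)
-273*(W + ((106 + 103) + g(8, 3))) = -273*(-150 + ((106 + 103) - sqrt(-4 + 8)/3)) = -273*(-150 + (209 - sqrt(4)/3)) = -273*(-150 + (209 - 1/3*2)) = -273*(-150 + (209 - 2/3)) = -273*(-150 + 625/3) = -273*175/3 = -15925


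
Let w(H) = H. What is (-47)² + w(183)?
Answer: 2392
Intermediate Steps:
(-47)² + w(183) = (-47)² + 183 = 2209 + 183 = 2392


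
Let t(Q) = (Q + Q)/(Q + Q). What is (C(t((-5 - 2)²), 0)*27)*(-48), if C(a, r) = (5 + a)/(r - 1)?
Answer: 7776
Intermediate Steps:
t(Q) = 1 (t(Q) = (2*Q)/((2*Q)) = (2*Q)*(1/(2*Q)) = 1)
C(a, r) = (5 + a)/(-1 + r)
(C(t((-5 - 2)²), 0)*27)*(-48) = (((5 + 1)/(-1 + 0))*27)*(-48) = ((6/(-1))*27)*(-48) = (-1*6*27)*(-48) = -6*27*(-48) = -162*(-48) = 7776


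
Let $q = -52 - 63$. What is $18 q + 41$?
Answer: $-2029$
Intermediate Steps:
$q = -115$ ($q = -52 - 63 = -115$)
$18 q + 41 = 18 \left(-115\right) + 41 = -2070 + 41 = -2029$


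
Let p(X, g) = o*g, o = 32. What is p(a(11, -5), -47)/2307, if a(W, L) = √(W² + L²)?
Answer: -1504/2307 ≈ -0.65193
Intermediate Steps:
a(W, L) = √(L² + W²)
p(X, g) = 32*g
p(a(11, -5), -47)/2307 = (32*(-47))/2307 = -1504*1/2307 = -1504/2307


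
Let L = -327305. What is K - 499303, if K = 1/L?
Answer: -163424368416/327305 ≈ -4.9930e+5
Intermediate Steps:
K = -1/327305 (K = 1/(-327305) = -1/327305 ≈ -3.0553e-6)
K - 499303 = -1/327305 - 499303 = -163424368416/327305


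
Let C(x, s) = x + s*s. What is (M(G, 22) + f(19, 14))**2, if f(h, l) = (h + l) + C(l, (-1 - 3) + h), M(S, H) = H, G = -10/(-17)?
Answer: 86436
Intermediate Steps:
G = 10/17 (G = -10*(-1/17) = 10/17 ≈ 0.58823)
C(x, s) = x + s**2
f(h, l) = h + (-4 + h)**2 + 2*l (f(h, l) = (h + l) + (l + ((-1 - 3) + h)**2) = (h + l) + (l + (-4 + h)**2) = h + (-4 + h)**2 + 2*l)
(M(G, 22) + f(19, 14))**2 = (22 + (19 + (-4 + 19)**2 + 2*14))**2 = (22 + (19 + 15**2 + 28))**2 = (22 + (19 + 225 + 28))**2 = (22 + 272)**2 = 294**2 = 86436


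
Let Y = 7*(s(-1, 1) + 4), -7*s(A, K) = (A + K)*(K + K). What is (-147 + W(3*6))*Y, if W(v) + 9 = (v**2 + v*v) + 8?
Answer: 14000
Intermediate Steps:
s(A, K) = -2*K*(A + K)/7 (s(A, K) = -(A + K)*(K + K)/7 = -(A + K)*2*K/7 = -2*K*(A + K)/7)
W(v) = -1 + 2*v**2 (W(v) = -9 + ((v**2 + v*v) + 8) = -9 + ((v**2 + v**2) + 8) = -9 + (2*v**2 + 8) = -9 + (8 + 2*v**2) = -1 + 2*v**2)
Y = 28 (Y = 7*(-2/7*1*(-1 + 1) + 4) = 7*(-2/7*1*0 + 4) = 7*(0 + 4) = 7*4 = 28)
(-147 + W(3*6))*Y = (-147 + (-1 + 2*(3*6)**2))*28 = (-147 + (-1 + 2*18**2))*28 = (-147 + (-1 + 2*324))*28 = (-147 + (-1 + 648))*28 = (-147 + 647)*28 = 500*28 = 14000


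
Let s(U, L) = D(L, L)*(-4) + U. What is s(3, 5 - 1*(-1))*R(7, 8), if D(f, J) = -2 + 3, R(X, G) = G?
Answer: -8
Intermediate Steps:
D(f, J) = 1
s(U, L) = -4 + U (s(U, L) = 1*(-4) + U = -4 + U)
s(3, 5 - 1*(-1))*R(7, 8) = (-4 + 3)*8 = -1*8 = -8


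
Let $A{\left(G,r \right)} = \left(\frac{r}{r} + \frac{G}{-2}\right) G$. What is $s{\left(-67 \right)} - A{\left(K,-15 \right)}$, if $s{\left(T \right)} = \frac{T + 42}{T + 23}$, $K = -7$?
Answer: $\frac{1411}{44} \approx 32.068$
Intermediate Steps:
$A{\left(G,r \right)} = G \left(1 - \frac{G}{2}\right)$ ($A{\left(G,r \right)} = \left(1 + G \left(- \frac{1}{2}\right)\right) G = \left(1 - \frac{G}{2}\right) G = G \left(1 - \frac{G}{2}\right)$)
$s{\left(T \right)} = \frac{42 + T}{23 + T}$
$s{\left(-67 \right)} - A{\left(K,-15 \right)} = \frac{42 - 67}{23 - 67} - \frac{1}{2} \left(-7\right) \left(2 - -7\right) = \frac{1}{-44} \left(-25\right) - \frac{1}{2} \left(-7\right) \left(2 + 7\right) = \left(- \frac{1}{44}\right) \left(-25\right) - \frac{1}{2} \left(-7\right) 9 = \frac{25}{44} - - \frac{63}{2} = \frac{25}{44} + \frac{63}{2} = \frac{1411}{44}$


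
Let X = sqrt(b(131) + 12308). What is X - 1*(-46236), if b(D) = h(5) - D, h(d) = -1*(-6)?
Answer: 46236 + sqrt(12183) ≈ 46346.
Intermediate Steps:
h(d) = 6
b(D) = 6 - D
X = sqrt(12183) (X = sqrt((6 - 1*131) + 12308) = sqrt((6 - 131) + 12308) = sqrt(-125 + 12308) = sqrt(12183) ≈ 110.38)
X - 1*(-46236) = sqrt(12183) - 1*(-46236) = sqrt(12183) + 46236 = 46236 + sqrt(12183)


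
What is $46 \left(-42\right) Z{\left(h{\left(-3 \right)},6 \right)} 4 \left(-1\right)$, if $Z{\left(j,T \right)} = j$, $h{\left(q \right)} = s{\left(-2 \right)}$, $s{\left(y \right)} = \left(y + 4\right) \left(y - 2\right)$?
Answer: $-61824$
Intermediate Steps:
$s{\left(y \right)} = \left(-2 + y\right) \left(4 + y\right)$ ($s{\left(y \right)} = \left(4 + y\right) \left(-2 + y\right) = \left(-2 + y\right) \left(4 + y\right)$)
$h{\left(q \right)} = -8$ ($h{\left(q \right)} = -8 + \left(-2\right)^{2} + 2 \left(-2\right) = -8 + 4 - 4 = -8$)
$46 \left(-42\right) Z{\left(h{\left(-3 \right)},6 \right)} 4 \left(-1\right) = 46 \left(-42\right) \left(-8\right) 4 \left(-1\right) = - 1932 \left(\left(-32\right) \left(-1\right)\right) = \left(-1932\right) 32 = -61824$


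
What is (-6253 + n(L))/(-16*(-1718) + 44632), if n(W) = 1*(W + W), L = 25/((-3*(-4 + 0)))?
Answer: -37493/432720 ≈ -0.086645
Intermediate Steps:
L = 25/12 (L = 25/((-3*(-4))) = 25/12 ≈ 2.0833)
n(W) = 2*W (n(W) = 1*(2*W) = 2*W)
(-6253 + n(L))/(-16*(-1718) + 44632) = (-6253 + 2*(25/12))/(-16*(-1718) + 44632) = (-6253 + 25/6)/(27488 + 44632) = -37493/6/72120 = -37493/6*1/72120 = -37493/432720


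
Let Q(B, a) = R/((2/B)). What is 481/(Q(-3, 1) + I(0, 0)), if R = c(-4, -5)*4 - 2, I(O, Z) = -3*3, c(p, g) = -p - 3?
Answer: -481/12 ≈ -40.083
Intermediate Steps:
c(p, g) = -3 - p
I(O, Z) = -9
R = 2 (R = (-3 - 1*(-4))*4 - 2 = (-3 + 4)*4 - 2 = 1*4 - 2 = 4 - 2 = 2)
Q(B, a) = B (Q(B, a) = 2/((2/B)) = 2*(B/2) = B)
481/(Q(-3, 1) + I(0, 0)) = 481/(-3 - 9) = 481/(-12) = 481*(-1/12) = -481/12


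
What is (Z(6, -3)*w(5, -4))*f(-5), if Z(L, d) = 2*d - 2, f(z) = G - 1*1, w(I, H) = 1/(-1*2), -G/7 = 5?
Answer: -144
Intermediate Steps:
G = -35 (G = -7*5 = -35)
w(I, H) = -½ (w(I, H) = 1/(-2) = -½)
f(z) = -36 (f(z) = -35 - 1*1 = -35 - 1 = -36)
Z(L, d) = -2 + 2*d
(Z(6, -3)*w(5, -4))*f(-5) = ((-2 + 2*(-3))*(-½))*(-36) = ((-2 - 6)*(-½))*(-36) = -8*(-½)*(-36) = 4*(-36) = -144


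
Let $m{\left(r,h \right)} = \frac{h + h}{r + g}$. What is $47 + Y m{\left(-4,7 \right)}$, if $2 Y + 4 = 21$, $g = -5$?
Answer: $\frac{304}{9} \approx 33.778$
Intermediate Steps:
$m{\left(r,h \right)} = \frac{2 h}{-5 + r}$ ($m{\left(r,h \right)} = \frac{h + h}{r - 5} = \frac{2 h}{-5 + r}$)
$Y = \frac{17}{2}$ ($Y = -2 + \frac{1}{2} \cdot 21 = -2 + \frac{21}{2} = \frac{17}{2} \approx 8.5$)
$47 + Y m{\left(-4,7 \right)} = 47 + \frac{17 \cdot 2 \cdot 7 \frac{1}{-5 - 4}}{2} = 47 + \frac{17 \cdot 2 \cdot 7 \frac{1}{-9}}{2} = 47 + \frac{17 \cdot 2 \cdot 7 \left(- \frac{1}{9}\right)}{2} = 47 + \frac{17}{2} \left(- \frac{14}{9}\right) = 47 - \frac{119}{9} = \frac{304}{9}$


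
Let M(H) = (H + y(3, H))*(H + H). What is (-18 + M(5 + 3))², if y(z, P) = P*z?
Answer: 244036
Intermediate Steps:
M(H) = 8*H² (M(H) = (H + H*3)*(H + H) = (H + 3*H)*(2*H) = (4*H)*(2*H) = 8*H²)
(-18 + M(5 + 3))² = (-18 + 8*(5 + 3)²)² = (-18 + 8*8²)² = (-18 + 8*64)² = (-18 + 512)² = 494² = 244036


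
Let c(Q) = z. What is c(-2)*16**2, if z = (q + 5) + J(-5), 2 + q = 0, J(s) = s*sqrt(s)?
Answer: 768 - 1280*I*sqrt(5) ≈ 768.0 - 2862.2*I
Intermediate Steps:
J(s) = s**(3/2)
q = -2 (q = -2 + 0 = -2)
z = 3 - 5*I*sqrt(5) (z = (-2 + 5) + (-5)**(3/2) = 3 - 5*I*sqrt(5) ≈ 3.0 - 11.18*I)
c(Q) = 3 - 5*I*sqrt(5)
c(-2)*16**2 = (3 - 5*I*sqrt(5))*16**2 = (3 - 5*I*sqrt(5))*256 = 768 - 1280*I*sqrt(5)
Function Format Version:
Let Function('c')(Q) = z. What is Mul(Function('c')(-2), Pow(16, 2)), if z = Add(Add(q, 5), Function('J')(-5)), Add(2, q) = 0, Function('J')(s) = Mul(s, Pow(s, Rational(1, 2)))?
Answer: Add(768, Mul(-1280, I, Pow(5, Rational(1, 2)))) ≈ Add(768.00, Mul(-2862.2, I))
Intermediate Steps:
Function('J')(s) = Pow(s, Rational(3, 2))
q = -2 (q = Add(-2, 0) = -2)
z = Add(3, Mul(-5, I, Pow(5, Rational(1, 2)))) (z = Add(Add(-2, 5), Pow(-5, Rational(3, 2))) = Add(3, Mul(-5, I, Pow(5, Rational(1, 2)))) ≈ Add(3.0000, Mul(-11.180, I)))
Function('c')(Q) = Add(3, Mul(-5, I, Pow(5, Rational(1, 2))))
Mul(Function('c')(-2), Pow(16, 2)) = Mul(Add(3, Mul(-5, I, Pow(5, Rational(1, 2)))), Pow(16, 2)) = Mul(Add(3, Mul(-5, I, Pow(5, Rational(1, 2)))), 256) = Add(768, Mul(-1280, I, Pow(5, Rational(1, 2))))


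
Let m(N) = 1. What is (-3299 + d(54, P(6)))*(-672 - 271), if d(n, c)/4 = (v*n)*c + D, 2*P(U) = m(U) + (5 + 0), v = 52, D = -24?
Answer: -28573843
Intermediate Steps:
P(U) = 3 (P(U) = (1 + (5 + 0))/2 = (1 + 5)/2 = (½)*6 = 3)
d(n, c) = -96 + 208*c*n (d(n, c) = 4*((52*n)*c - 24) = 4*(52*c*n - 24) = 4*(-24 + 52*c*n) = -96 + 208*c*n)
(-3299 + d(54, P(6)))*(-672 - 271) = (-3299 + (-96 + 208*3*54))*(-672 - 271) = (-3299 + (-96 + 33696))*(-943) = (-3299 + 33600)*(-943) = 30301*(-943) = -28573843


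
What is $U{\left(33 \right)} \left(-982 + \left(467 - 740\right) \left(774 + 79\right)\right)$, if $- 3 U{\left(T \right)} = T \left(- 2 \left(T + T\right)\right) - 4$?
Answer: $- \frac{1019590360}{3} \approx -3.3986 \cdot 10^{8}$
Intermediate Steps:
$U{\left(T \right)} = \frac{4}{3} + \frac{4 T^{2}}{3}$ ($U{\left(T \right)} = - \frac{T \left(- 2 \left(T + T\right)\right) - 4}{3} = - \frac{T \left(- 2 \cdot 2 T\right) - 4}{3} = - \frac{T \left(- 4 T\right) - 4}{3} = - \frac{- 4 T^{2} - 4}{3} = - \frac{-4 - 4 T^{2}}{3} = \frac{4}{3} + \frac{4 T^{2}}{3}$)
$U{\left(33 \right)} \left(-982 + \left(467 - 740\right) \left(774 + 79\right)\right) = \left(\frac{4}{3} + \frac{4 \cdot 33^{2}}{3}\right) \left(-982 + \left(467 - 740\right) \left(774 + 79\right)\right) = \left(\frac{4}{3} + \frac{4}{3} \cdot 1089\right) \left(-982 - 232869\right) = \left(\frac{4}{3} + 1452\right) \left(-982 - 232869\right) = \frac{4360}{3} \left(-233851\right) = - \frac{1019590360}{3}$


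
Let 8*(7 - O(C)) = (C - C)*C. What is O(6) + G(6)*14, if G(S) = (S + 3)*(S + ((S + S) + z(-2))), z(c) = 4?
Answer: 2779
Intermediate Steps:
O(C) = 7 (O(C) = 7 - (C - C)*C/8 = 7 - 0*C = 7 - ⅛*0 = 7 + 0 = 7)
G(S) = (3 + S)*(4 + 3*S) (G(S) = (S + 3)*(S + ((S + S) + 4)) = (3 + S)*(S + (2*S + 4)) = (3 + S)*(S + (4 + 2*S)) = (3 + S)*(4 + 3*S))
O(6) + G(6)*14 = 7 + (12 + 3*6² + 13*6)*14 = 7 + (12 + 3*36 + 78)*14 = 7 + (12 + 108 + 78)*14 = 7 + 198*14 = 7 + 2772 = 2779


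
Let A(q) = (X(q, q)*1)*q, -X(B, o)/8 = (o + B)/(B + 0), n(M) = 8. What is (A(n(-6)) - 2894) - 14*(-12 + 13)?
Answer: -3036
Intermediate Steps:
X(B, o) = -8*(B + o)/B (X(B, o) = -8*(o + B)/(B + 0) = -8*(B + o)/B)
A(q) = -16*q (A(q) = ((-8 - 8*q/q)*1)*q = ((-8 - 8)*1)*q = (-16*1)*q = -16*q)
(A(n(-6)) - 2894) - 14*(-12 + 13) = (-16*8 - 2894) - 14*(-12 + 13) = (-128 - 2894) - 14*1 = -3022 - 14 = -3036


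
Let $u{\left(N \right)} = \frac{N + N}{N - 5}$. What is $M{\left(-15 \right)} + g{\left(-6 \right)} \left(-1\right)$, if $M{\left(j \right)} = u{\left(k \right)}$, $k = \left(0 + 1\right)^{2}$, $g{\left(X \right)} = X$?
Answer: $\frac{11}{2} \approx 5.5$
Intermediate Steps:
$k = 1$ ($k = 1^{2} = 1$)
$u{\left(N \right)} = \frac{2 N}{-5 + N}$
$M{\left(j \right)} = - \frac{1}{2}$ ($M{\left(j \right)} = 2 \cdot 1 \frac{1}{-5 + 1} = 2 \cdot 1 \frac{1}{-4} = 2 \cdot 1 \left(- \frac{1}{4}\right) = - \frac{1}{2}$)
$M{\left(-15 \right)} + g{\left(-6 \right)} \left(-1\right) = - \frac{1}{2} - -6 = - \frac{1}{2} + 6 = \frac{11}{2}$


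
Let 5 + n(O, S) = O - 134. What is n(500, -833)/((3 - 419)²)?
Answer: 361/173056 ≈ 0.0020860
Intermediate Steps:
n(O, S) = -139 + O (n(O, S) = -5 + (O - 134) = -5 + (-134 + O) = -139 + O)
n(500, -833)/((3 - 419)²) = (-139 + 500)/((3 - 419)²) = 361/((-416)²) = 361/173056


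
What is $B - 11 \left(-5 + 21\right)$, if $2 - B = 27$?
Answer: $-201$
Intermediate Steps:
$B = -25$ ($B = 2 - 27 = -25$)
$B - 11 \left(-5 + 21\right) = -25 - 11 \left(-5 + 21\right) = -25 - 176 = -201$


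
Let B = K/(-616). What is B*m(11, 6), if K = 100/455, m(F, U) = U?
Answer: -15/7007 ≈ -0.0021407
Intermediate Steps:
K = 20/91 (K = 100*(1/455) = 20/91 ≈ 0.21978)
B = -5/14014 (B = (20/91)/(-616) = (20/91)*(-1/616) = -5/14014 ≈ -0.00035679)
B*m(11, 6) = -5/14014*6 = -15/7007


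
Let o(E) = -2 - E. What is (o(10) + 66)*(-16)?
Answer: -864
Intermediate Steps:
(o(10) + 66)*(-16) = ((-2 - 1*10) + 66)*(-16) = ((-2 - 10) + 66)*(-16) = (-12 + 66)*(-16) = 54*(-16) = -864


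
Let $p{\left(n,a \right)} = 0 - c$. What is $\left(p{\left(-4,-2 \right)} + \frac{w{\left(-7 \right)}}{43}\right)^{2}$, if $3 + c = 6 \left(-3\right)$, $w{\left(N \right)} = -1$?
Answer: $\frac{813604}{1849} \approx 440.02$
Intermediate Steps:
$c = -21$ ($c = -3 + 6 \left(-3\right) = -3 - 18 = -21$)
$p{\left(n,a \right)} = 21$ ($p{\left(n,a \right)} = 0 - -21 = 0 + 21 = 21$)
$\left(p{\left(-4,-2 \right)} + \frac{w{\left(-7 \right)}}{43}\right)^{2} = \left(21 - \frac{1}{43}\right)^{2} = \left(\frac{902}{43}\right)^{2} = \frac{813604}{1849}$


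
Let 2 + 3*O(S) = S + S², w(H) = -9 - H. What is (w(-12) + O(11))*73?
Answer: 10147/3 ≈ 3382.3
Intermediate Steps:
O(S) = -⅔ + S/3 + S²/3 (O(S) = -⅔ + (S + S²)/3 = -⅔ + (S/3 + S²/3) = -⅔ + S/3 + S²/3)
(w(-12) + O(11))*73 = ((-9 - 1*(-12)) + (-⅔ + (⅓)*11 + (⅓)*11²))*73 = ((-9 + 12) + (-⅔ + 11/3 + (⅓)*121))*73 = (3 + (-⅔ + 11/3 + 121/3))*73 = (3 + 130/3)*73 = (139/3)*73 = 10147/3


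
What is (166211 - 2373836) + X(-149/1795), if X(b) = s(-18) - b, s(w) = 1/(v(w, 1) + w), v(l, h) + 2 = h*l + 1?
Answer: -146619410657/66415 ≈ -2.2076e+6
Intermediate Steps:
v(l, h) = -1 + h*l (v(l, h) = -2 + (h*l + 1) = -2 + (1 + h*l) = -1 + h*l)
s(w) = 1/(-1 + 2*w) (s(w) = 1/((-1 + 1*w) + w) = 1/((-1 + w) + w) = 1/(-1 + 2*w))
X(b) = -1/37 - b (X(b) = 1/(-1 + 2*(-18)) - b = 1/(-1 - 36) - b = 1/(-37) - b = -1/37 - b)
(166211 - 2373836) + X(-149/1795) = (166211 - 2373836) + (-1/37 - (-149)/1795) = -2207625 + (-1/37 - (-149)/1795) = -2207625 + (-1/37 - 1*(-149/1795)) = -2207625 + (-1/37 + 149/1795) = -2207625 + 3718/66415 = -146619410657/66415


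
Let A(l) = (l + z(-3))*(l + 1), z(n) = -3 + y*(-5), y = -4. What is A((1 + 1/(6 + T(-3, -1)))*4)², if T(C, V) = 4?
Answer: 8346321/625 ≈ 13354.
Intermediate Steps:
z(n) = 17 (z(n) = -3 - 4*(-5) = -3 + 20 = 17)
A(l) = (1 + l)*(17 + l) (A(l) = (l + 17)*(l + 1) = (17 + l)*(1 + l) = (1 + l)*(17 + l))
A((1 + 1/(6 + T(-3, -1)))*4)² = (17 + ((1 + 1/(6 + 4))*4)² + 18*((1 + 1/(6 + 4))*4))² = (17 + ((1 + 1/10)*4)² + 18*((1 + 1/10)*4))² = (17 + ((1 + ⅒)*4)² + 18*((1 + ⅒)*4))² = (17 + ((11/10)*4)² + 18*((11/10)*4))² = (17 + (22/5)² + 18*(22/5))² = (17 + 484/25 + 396/5)² = (2889/25)² = 8346321/625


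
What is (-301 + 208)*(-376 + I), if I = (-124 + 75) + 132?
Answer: 27249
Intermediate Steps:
I = 83 (I = -49 + 132 = 83)
(-301 + 208)*(-376 + I) = (-301 + 208)*(-376 + 83) = -93*(-293) = 27249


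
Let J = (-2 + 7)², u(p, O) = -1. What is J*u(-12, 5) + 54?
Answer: 29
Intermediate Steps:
J = 25 (J = 5² = 25)
J*u(-12, 5) + 54 = 25*(-1) + 54 = -25 + 54 = 29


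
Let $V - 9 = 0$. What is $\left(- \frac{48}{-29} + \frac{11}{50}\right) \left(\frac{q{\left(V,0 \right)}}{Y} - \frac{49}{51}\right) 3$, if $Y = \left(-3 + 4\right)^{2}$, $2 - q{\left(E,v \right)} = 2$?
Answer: $- \frac{133231}{24650} \approx -5.4049$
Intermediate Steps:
$V = 9$ ($V = 9 + 0 = 9$)
$q{\left(E,v \right)} = 0$ ($q{\left(E,v \right)} = 2 - 2 = 0$)
$Y = 1$ ($Y = 1^{2} = 1$)
$\left(- \frac{48}{-29} + \frac{11}{50}\right) \left(\frac{q{\left(V,0 \right)}}{Y} - \frac{49}{51}\right) 3 = \left(- \frac{48}{-29} + \frac{11}{50}\right) \left(\frac{0}{1} - \frac{49}{51}\right) 3 = \left(\left(-48\right) \left(- \frac{1}{29}\right) + 11 \cdot \frac{1}{50}\right) \left(0 \cdot 1 - \frac{49}{51}\right) 3 = \left(\frac{48}{29} + \frac{11}{50}\right) \left(0 - \frac{49}{51}\right) 3 = \frac{2719}{1450} \left(- \frac{49}{51}\right) 3 = \left(- \frac{133231}{73950}\right) 3 = - \frac{133231}{24650}$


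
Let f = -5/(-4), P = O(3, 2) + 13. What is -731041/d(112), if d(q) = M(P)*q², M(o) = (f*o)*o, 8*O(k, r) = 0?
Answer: -731041/2649920 ≈ -0.27587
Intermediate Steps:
O(k, r) = 0 (O(k, r) = (⅛)*0 = 0)
P = 13 (P = 0 + 13 = 13)
f = 5/4 (f = -5*(-¼) = 5/4 ≈ 1.2500)
M(o) = 5*o²/4 (M(o) = (5*o/4)*o = 5*o²/4)
d(q) = 845*q²/4 (d(q) = ((5/4)*13²)*q² = ((5/4)*169)*q² = 845*q²/4)
-731041/d(112) = -731041/((845/4)*112²) = -731041/((845/4)*12544) = -731041/2649920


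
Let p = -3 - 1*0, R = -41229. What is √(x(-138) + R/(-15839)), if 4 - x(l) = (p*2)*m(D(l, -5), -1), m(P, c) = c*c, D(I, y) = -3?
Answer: √3161765341/15839 ≈ 3.5501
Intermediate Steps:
p = -3 (p = -3 + 0 = -3)
m(P, c) = c²
x(l) = 10 (x(l) = 4 - (-3*2)*(-1)² = 4 - (-6) = 4 - 1*(-6) = 4 + 6 = 10)
√(x(-138) + R/(-15839)) = √(10 - 41229/(-15839)) = √(10 - 41229*(-1/15839)) = √(10 + 41229/15839) = √(199619/15839) = √3161765341/15839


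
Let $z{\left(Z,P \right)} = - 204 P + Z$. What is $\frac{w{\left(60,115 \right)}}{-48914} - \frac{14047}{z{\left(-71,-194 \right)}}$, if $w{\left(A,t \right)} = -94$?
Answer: $- \frac{341690744}{966173785} \approx -0.35365$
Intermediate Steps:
$z{\left(Z,P \right)} = Z - 204 P$
$\frac{w{\left(60,115 \right)}}{-48914} - \frac{14047}{z{\left(-71,-194 \right)}} = - \frac{94}{-48914} - \frac{14047}{-71 - -39576} = \left(-94\right) \left(- \frac{1}{48914}\right) - \frac{14047}{-71 + 39576} = \frac{47}{24457} - \frac{14047}{39505} = - \frac{341690744}{966173785}$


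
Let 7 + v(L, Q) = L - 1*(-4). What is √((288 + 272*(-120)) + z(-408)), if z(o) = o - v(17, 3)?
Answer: I*√32774 ≈ 181.04*I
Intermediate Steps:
v(L, Q) = -3 + L (v(L, Q) = -7 + (L - 1*(-4)) = -7 + (L + 4) = -7 + (4 + L) = -3 + L)
z(o) = -14 + o (z(o) = o - (-3 + 17) = o - 1*14 = o - 14 = -14 + o)
√((288 + 272*(-120)) + z(-408)) = √((288 + 272*(-120)) + (-14 - 408)) = √((288 - 32640) - 422) = √(-32352 - 422) = √(-32774) = I*√32774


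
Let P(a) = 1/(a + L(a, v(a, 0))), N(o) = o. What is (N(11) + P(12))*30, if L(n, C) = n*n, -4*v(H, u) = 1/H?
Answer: 8585/26 ≈ 330.19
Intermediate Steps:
v(H, u) = -1/(4*H)
L(n, C) = n²
P(a) = 1/(a + a²)
(N(11) + P(12))*30 = (11 + 1/(12*(1 + 12)))*30 = (11 + (1/12)/13)*30 = (11 + (1/12)*(1/13))*30 = (11 + 1/156)*30 = (1717/156)*30 = 8585/26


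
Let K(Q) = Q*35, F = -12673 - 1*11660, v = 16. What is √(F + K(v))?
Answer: I*√23773 ≈ 154.19*I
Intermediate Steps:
F = -24333 (F = -12673 - 11660 = -24333)
K(Q) = 35*Q
√(F + K(v)) = √(-24333 + 35*16) = √(-24333 + 560) = √(-23773) = I*√23773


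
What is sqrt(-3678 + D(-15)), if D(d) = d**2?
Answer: I*sqrt(3453) ≈ 58.762*I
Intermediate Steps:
sqrt(-3678 + D(-15)) = sqrt(-3678 + (-15)**2) = sqrt(-3678 + 225) = sqrt(-3453) = I*sqrt(3453)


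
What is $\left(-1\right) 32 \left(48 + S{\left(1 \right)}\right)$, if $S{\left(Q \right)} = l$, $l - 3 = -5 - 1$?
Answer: $-1440$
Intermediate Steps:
$l = -3$ ($l = 3 - 6 = -3$)
$S{\left(Q \right)} = -3$
$\left(-1\right) 32 \left(48 + S{\left(1 \right)}\right) = \left(-1\right) 32 \left(48 - 3\right) = \left(-32\right) 45 = -1440$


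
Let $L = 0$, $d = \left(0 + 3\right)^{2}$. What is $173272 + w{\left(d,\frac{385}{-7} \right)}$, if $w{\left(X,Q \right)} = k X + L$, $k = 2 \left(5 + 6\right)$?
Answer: $173470$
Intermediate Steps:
$k = 22$ ($k = 2 \cdot 11 = 22$)
$d = 9$ ($d = 3^{2} = 9$)
$w{\left(X,Q \right)} = 22 X$ ($w{\left(X,Q \right)} = 22 X + 0 = 22 X$)
$173272 + w{\left(d,\frac{385}{-7} \right)} = 173272 + 22 \cdot 9 = 173272 + 198 = 173470$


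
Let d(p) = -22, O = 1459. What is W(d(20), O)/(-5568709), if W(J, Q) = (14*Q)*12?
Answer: -245112/5568709 ≈ -0.044016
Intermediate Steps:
W(J, Q) = 168*Q
W(d(20), O)/(-5568709) = (168*1459)/(-5568709) = 245112*(-1/5568709) = -245112/5568709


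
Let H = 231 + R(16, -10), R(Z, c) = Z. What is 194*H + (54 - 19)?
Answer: 47953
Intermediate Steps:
H = 247 (H = 231 + 16 = 247)
194*H + (54 - 19) = 194*247 + (54 - 19) = 47918 + 35 = 47953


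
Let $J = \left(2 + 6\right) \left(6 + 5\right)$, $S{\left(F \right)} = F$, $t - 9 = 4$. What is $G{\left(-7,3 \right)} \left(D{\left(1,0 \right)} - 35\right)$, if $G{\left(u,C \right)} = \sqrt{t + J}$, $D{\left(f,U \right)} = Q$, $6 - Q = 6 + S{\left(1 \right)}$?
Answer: $- 36 \sqrt{101} \approx -361.8$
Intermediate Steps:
$t = 13$ ($t = 9 + 4 = 13$)
$Q = -1$ ($Q = 6 - \left(6 + 1\right) = 6 - 7 = -1$)
$J = 88$ ($J = 8 \cdot 11 = 88$)
$D{\left(f,U \right)} = -1$
$G{\left(u,C \right)} = \sqrt{101}$ ($G{\left(u,C \right)} = \sqrt{13 + 88} = \sqrt{101}$)
$G{\left(-7,3 \right)} \left(D{\left(1,0 \right)} - 35\right) = \sqrt{101} \left(-1 - 35\right) = \sqrt{101} \left(-36\right) = - 36 \sqrt{101}$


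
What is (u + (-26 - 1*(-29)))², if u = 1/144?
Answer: 187489/20736 ≈ 9.0417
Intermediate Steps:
u = 1/144 ≈ 0.0069444
(u + (-26 - 1*(-29)))² = (1/144 + (-26 - 1*(-29)))² = (1/144 + (-26 + 29))² = (1/144 + 3)² = (433/144)² = 187489/20736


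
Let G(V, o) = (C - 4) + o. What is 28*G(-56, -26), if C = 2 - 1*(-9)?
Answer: -532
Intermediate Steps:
C = 11 (C = 2 + 9 = 11)
G(V, o) = 7 + o (G(V, o) = (11 - 4) + o = 7 + o)
28*G(-56, -26) = 28*(7 - 26) = 28*(-19) = -532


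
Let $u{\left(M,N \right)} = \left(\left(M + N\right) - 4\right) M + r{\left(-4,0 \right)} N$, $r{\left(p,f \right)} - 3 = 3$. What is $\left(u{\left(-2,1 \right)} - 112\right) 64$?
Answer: $-6144$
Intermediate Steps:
$r{\left(p,f \right)} = 6$ ($r{\left(p,f \right)} = 3 + 3 = 6$)
$u{\left(M,N \right)} = 6 N + M \left(-4 + M + N\right)$ ($u{\left(M,N \right)} = \left(\left(M + N\right) - 4\right) M + 6 N = \left(-4 + M + N\right) M + 6 N = M \left(-4 + M + N\right) + 6 N = 6 N + M \left(-4 + M + N\right)$)
$\left(u{\left(-2,1 \right)} - 112\right) 64 = \left(\left(\left(-2\right)^{2} - -8 + 6 \cdot 1 - 2\right) - 112\right) 64 = \left(\left(4 + 8 + 6 - 2\right) - 112\right) 64 = \left(16 - 112\right) 64 = \left(-96\right) 64 = -6144$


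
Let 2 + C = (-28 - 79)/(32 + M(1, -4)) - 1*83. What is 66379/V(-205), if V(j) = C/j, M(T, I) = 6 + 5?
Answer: 585130885/3762 ≈ 1.5554e+5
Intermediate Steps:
M(T, I) = 11
C = -3762/43 (C = -2 + ((-28 - 79)/(32 + 11) - 1*83) = -2 + (-107/43 - 83) = -2 - 3676/43 = -3762/43 ≈ -87.488)
V(j) = -3762/(43*j)
66379/V(-205) = 66379/((-3762/43/(-205))) = 66379/((-3762/43*(-1/205))) = 66379/(3762/8815) = 66379*(8815/3762) = 585130885/3762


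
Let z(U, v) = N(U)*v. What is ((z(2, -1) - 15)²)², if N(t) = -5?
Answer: 10000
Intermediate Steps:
z(U, v) = -5*v
((z(2, -1) - 15)²)² = ((-5*(-1) - 15)²)² = ((5 - 15)²)² = ((-10)²)² = 100² = 10000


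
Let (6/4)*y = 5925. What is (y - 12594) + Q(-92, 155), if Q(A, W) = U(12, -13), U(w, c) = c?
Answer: -8657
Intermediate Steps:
y = 3950 (y = (⅔)*5925 = 3950)
Q(A, W) = -13
(y - 12594) + Q(-92, 155) = (3950 - 12594) - 13 = -8644 - 13 = -8657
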